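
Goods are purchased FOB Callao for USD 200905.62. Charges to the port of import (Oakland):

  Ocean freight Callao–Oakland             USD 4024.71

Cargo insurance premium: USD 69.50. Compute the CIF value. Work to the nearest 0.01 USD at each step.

CIF value: USD 204999.83

CIF = FOB price + freight + insurance
CIF = 200905.62 + 4024.71 + 69.50 = 204999.83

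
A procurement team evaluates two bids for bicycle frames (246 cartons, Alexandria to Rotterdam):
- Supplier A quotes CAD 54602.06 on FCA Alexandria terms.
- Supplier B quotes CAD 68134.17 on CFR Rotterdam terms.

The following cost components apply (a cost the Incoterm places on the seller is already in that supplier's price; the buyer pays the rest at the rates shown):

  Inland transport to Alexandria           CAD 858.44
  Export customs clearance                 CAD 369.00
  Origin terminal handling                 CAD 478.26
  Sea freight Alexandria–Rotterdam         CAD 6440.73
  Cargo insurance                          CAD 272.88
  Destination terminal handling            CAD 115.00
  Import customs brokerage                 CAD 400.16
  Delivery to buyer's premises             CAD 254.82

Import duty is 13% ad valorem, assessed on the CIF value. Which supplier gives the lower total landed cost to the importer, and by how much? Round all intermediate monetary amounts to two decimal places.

Supplier A is cheaper by CAD 7472.83

Supplier A (FCA):
CIF value = FCA price + origin terminal + freight + insurance = 54602.06 + 478.26 + 6440.73 + 272.88 = 61793.93
Import duty = 61793.93 × 13% = 8033.21
Buyer bears (A): 478.26 + 6440.73 + 272.88 + 115.00 + 400.16 + 254.82 = 7961.85
Landed cost (A) = invoice 54602.06 + 7961.85 + duty 8033.21 = 70597.12
Supplier B (CFR):
CIF value = CFR price + insurance = 68134.17 + 272.88 = 68407.05
Import duty = 68407.05 × 13% = 8892.92
Buyer bears (B): 272.88 + 115.00 + 400.16 + 254.82 = 1042.86
Landed cost (B) = invoice 68134.17 + 1042.86 + duty 8892.92 = 78069.95
Difference = |70597.12 − 78069.95| = 7472.83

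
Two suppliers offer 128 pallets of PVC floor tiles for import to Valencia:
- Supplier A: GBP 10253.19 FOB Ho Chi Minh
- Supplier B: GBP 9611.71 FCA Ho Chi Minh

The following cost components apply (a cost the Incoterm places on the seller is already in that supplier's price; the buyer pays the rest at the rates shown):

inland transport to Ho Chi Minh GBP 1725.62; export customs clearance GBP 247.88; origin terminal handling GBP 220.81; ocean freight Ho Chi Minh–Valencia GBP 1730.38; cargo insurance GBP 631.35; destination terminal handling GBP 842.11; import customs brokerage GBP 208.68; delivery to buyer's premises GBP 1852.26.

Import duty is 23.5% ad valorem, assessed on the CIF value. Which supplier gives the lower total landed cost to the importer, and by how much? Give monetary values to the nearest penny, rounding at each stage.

Supplier A (FOB):
CIF value = FOB price + freight + insurance = 10253.19 + 1730.38 + 631.35 = 12614.92
Import duty = 12614.92 × 23.5% = 2964.51
Buyer bears (A): 1730.38 + 631.35 + 842.11 + 208.68 + 1852.26 = 5264.78
Landed cost (A) = invoice 10253.19 + 5264.78 + duty 2964.51 = 18482.48
Supplier B (FCA):
CIF value = FCA price + origin terminal + freight + insurance = 9611.71 + 220.81 + 1730.38 + 631.35 = 12194.25
Import duty = 12194.25 × 23.5% = 2865.65
Buyer bears (B): 220.81 + 1730.38 + 631.35 + 842.11 + 208.68 + 1852.26 = 5485.59
Landed cost (B) = invoice 9611.71 + 5485.59 + duty 2865.65 = 17962.95
Difference = |18482.48 − 17962.95| = 519.53

Supplier B is cheaper by GBP 519.53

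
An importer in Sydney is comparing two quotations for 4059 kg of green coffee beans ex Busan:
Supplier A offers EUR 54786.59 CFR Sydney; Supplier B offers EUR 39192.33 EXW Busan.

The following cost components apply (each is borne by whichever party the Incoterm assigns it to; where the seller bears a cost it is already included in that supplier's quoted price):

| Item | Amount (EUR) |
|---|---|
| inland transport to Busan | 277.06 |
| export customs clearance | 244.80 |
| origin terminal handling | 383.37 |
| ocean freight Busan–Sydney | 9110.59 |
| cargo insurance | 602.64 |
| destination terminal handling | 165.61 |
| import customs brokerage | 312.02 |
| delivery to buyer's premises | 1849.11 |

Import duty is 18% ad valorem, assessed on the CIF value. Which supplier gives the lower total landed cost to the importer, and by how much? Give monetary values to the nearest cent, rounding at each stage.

Supplier A (CFR):
CIF value = CFR price + insurance = 54786.59 + 602.64 = 55389.23
Import duty = 55389.23 × 18% = 9970.06
Buyer bears (A): 602.64 + 165.61 + 312.02 + 1849.11 = 2929.38
Landed cost (A) = invoice 54786.59 + 2929.38 + duty 9970.06 = 67686.03
Supplier B (EXW):
CIF value = EXW price + inland to port + export clearance + origin terminal + freight + insurance = 39192.33 + 277.06 + 244.80 + 383.37 + 9110.59 + 602.64 = 49810.79
Import duty = 49810.79 × 18% = 8965.94
Buyer bears (B): 277.06 + 244.80 + 383.37 + 9110.59 + 602.64 + 165.61 + 312.02 + 1849.11 = 12945.20
Landed cost (B) = invoice 39192.33 + 12945.20 + duty 8965.94 = 61103.47
Difference = |67686.03 − 61103.47| = 6582.56

Supplier B is cheaper by EUR 6582.56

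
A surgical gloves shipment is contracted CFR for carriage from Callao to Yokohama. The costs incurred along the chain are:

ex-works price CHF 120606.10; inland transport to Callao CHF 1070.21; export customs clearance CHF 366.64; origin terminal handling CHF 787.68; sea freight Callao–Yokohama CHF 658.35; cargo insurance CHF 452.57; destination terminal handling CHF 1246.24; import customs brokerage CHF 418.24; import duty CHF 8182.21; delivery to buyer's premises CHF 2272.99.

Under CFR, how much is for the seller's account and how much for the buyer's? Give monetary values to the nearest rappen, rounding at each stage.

CFR: the seller pays costs through ocean freight to the destination port, but not insurance.
Seller's account: goods 120606.10 + inland to port 1070.21 + export clearance 366.64 + origin terminal 787.68 + freight 658.35 = 123488.98
Buyer's account: insurance 452.57 + destination terminal 1246.24 + brokerage 418.24 + duty 8182.21 + delivery 2272.99 = 12572.25

Seller: CHF 123488.98; buyer: CHF 12572.25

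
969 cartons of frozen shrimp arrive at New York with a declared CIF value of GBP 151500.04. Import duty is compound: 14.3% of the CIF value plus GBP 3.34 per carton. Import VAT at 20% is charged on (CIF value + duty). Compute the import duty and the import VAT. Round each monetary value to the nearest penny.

Ad valorem component: 151500.04 × 14.3% = 21664.51
Specific component: 969 × 3.34 = 3236.46
Import duty = 21664.51 + 3236.46 = 24900.97
VAT base = CIF + duty = 151500.04 + 24900.97 = 176401.01
Import VAT = 176401.01 × 20% = 35280.20

Import duty: GBP 24900.97; import VAT: GBP 35280.20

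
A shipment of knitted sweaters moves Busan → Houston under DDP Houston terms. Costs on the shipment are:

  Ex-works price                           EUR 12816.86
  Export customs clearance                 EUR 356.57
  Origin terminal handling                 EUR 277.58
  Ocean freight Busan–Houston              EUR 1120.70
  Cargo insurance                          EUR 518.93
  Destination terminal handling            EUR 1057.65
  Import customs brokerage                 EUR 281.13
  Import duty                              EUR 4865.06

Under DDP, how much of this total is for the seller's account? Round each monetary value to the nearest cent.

Seller's account: EUR 21294.48

DDP: the seller bears all costs including import duty.
Seller's account: goods 12816.86 + export clearance 356.57 + origin terminal 277.58 + freight 1120.70 + insurance 518.93 + destination terminal 1057.65 + brokerage 281.13 + duty 4865.06 = 21294.48
Buyer's account: 0.00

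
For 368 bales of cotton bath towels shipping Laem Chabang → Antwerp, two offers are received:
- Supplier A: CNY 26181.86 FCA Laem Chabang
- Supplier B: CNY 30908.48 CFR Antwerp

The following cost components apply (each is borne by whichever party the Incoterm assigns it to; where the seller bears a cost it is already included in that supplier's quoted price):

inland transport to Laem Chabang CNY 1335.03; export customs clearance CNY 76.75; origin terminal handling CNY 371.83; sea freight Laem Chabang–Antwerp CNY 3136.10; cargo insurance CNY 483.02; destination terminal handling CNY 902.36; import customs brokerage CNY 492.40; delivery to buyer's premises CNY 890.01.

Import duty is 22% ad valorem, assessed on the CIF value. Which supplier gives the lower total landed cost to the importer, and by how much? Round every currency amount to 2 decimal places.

Supplier A (FCA):
CIF value = FCA price + origin terminal + freight + insurance = 26181.86 + 371.83 + 3136.10 + 483.02 = 30172.81
Import duty = 30172.81 × 22% = 6638.02
Buyer bears (A): 371.83 + 3136.10 + 483.02 + 902.36 + 492.40 + 890.01 = 6275.72
Landed cost (A) = invoice 26181.86 + 6275.72 + duty 6638.02 = 39095.60
Supplier B (CFR):
CIF value = CFR price + insurance = 30908.48 + 483.02 = 31391.50
Import duty = 31391.50 × 22% = 6906.13
Buyer bears (B): 483.02 + 902.36 + 492.40 + 890.01 = 2767.79
Landed cost (B) = invoice 30908.48 + 2767.79 + duty 6906.13 = 40582.40
Difference = |39095.60 − 40582.40| = 1486.80

Supplier A is cheaper by CNY 1486.80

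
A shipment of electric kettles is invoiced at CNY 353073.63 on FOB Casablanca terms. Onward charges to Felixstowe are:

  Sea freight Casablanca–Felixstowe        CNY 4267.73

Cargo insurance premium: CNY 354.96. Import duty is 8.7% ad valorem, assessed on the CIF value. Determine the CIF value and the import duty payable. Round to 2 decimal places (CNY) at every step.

CIF = FOB price + freight + insurance
CIF = 353073.63 + 4267.73 + 354.96 = 357696.32
Import duty = 357696.32 × 8.7% = 31119.58

CIF value: CNY 357696.32; import duty: CNY 31119.58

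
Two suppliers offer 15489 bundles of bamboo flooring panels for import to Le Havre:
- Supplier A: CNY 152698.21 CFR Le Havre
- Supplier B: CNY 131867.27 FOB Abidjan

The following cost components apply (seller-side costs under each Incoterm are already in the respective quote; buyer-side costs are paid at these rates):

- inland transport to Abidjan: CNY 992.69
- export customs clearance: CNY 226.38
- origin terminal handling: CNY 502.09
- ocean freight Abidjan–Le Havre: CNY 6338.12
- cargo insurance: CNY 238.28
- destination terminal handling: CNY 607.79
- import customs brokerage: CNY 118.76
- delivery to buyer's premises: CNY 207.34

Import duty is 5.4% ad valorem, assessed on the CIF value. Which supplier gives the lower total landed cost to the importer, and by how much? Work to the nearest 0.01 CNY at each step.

Supplier B is cheaper by CNY 15275.43

Supplier A (CFR):
CIF value = CFR price + insurance = 152698.21 + 238.28 = 152936.49
Import duty = 152936.49 × 5.4% = 8258.57
Buyer bears (A): 238.28 + 607.79 + 118.76 + 207.34 = 1172.17
Landed cost (A) = invoice 152698.21 + 1172.17 + duty 8258.57 = 162128.95
Supplier B (FOB):
CIF value = FOB price + freight + insurance = 131867.27 + 6338.12 + 238.28 = 138443.67
Import duty = 138443.67 × 5.4% = 7475.96
Buyer bears (B): 6338.12 + 238.28 + 607.79 + 118.76 + 207.34 = 7510.29
Landed cost (B) = invoice 131867.27 + 7510.29 + duty 7475.96 = 146853.52
Difference = |162128.95 − 146853.52| = 15275.43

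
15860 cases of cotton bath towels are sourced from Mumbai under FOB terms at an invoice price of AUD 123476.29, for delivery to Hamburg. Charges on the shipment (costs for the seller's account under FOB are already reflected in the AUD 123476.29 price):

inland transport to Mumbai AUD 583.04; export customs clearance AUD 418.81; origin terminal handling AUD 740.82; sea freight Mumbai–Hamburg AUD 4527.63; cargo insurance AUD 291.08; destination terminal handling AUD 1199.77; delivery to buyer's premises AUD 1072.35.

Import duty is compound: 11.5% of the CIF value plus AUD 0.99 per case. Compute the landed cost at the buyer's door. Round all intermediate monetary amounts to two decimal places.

FOB: the seller bears costs until goods are on board at the origin port; the buyer bears freight, insurance and all costs thereafter.
Already in the invoice (seller's account under FOB): inland to port, export clearance, origin terminal — exclude.
CIF value = FOB price + freight + insurance = 123476.29 + 4527.63 + 291.08 = 128295.00
Ad valorem component: 128295.00 × 11.5% = 14753.93
Specific component: 15860 × 0.99 = 15701.40
Import duty = 14753.93 + 15701.40 = 30455.33
Buyer bears: freight 4527.63 + insurance 291.08 + destination terminal 1199.77 + delivery 1072.35 + duty 30455.33 = 37546.16
Landed cost = invoice 123476.29 + 37546.16 = 161022.45

Total landed cost: AUD 161022.45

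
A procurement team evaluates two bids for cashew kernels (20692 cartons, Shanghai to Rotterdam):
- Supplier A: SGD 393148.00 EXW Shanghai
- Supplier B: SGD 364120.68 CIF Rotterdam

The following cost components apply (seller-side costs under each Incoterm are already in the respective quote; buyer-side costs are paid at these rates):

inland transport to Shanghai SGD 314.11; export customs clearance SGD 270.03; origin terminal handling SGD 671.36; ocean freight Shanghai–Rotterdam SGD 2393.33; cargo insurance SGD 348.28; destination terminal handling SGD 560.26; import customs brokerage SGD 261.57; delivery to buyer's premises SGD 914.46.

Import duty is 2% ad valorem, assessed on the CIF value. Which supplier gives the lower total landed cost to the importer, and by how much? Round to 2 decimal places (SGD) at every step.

Supplier B is cheaper by SGD 33684.92

Supplier A (EXW):
CIF value = EXW price + inland to port + export clearance + origin terminal + freight + insurance = 393148.00 + 314.11 + 270.03 + 671.36 + 2393.33 + 348.28 = 397145.11
Import duty = 397145.11 × 2% = 7942.90
Buyer bears (A): 314.11 + 270.03 + 671.36 + 2393.33 + 348.28 + 560.26 + 261.57 + 914.46 = 5733.40
Landed cost (A) = invoice 393148.00 + 5733.40 + duty 7942.90 = 406824.30
Supplier B (CIF):
The CIF price already equals the CIF value: 364120.68
Import duty = 364120.68 × 2% = 7282.41
Buyer bears (B): 560.26 + 261.57 + 914.46 = 1736.29
Landed cost (B) = invoice 364120.68 + 1736.29 + duty 7282.41 = 373139.38
Difference = |406824.30 − 373139.38| = 33684.92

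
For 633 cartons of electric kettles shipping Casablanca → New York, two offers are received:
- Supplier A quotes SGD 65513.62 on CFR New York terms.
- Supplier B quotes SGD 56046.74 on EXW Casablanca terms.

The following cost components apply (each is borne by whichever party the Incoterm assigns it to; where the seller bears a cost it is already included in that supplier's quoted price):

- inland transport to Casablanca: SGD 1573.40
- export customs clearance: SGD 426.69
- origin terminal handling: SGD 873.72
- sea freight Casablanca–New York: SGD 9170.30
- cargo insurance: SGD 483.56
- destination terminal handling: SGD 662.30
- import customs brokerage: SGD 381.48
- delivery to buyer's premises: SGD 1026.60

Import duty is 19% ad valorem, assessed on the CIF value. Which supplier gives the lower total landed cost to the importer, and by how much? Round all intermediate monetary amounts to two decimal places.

Supplier A (CFR):
CIF value = CFR price + insurance = 65513.62 + 483.56 = 65997.18
Import duty = 65997.18 × 19% = 12539.46
Buyer bears (A): 483.56 + 662.30 + 381.48 + 1026.60 = 2553.94
Landed cost (A) = invoice 65513.62 + 2553.94 + duty 12539.46 = 80607.02
Supplier B (EXW):
CIF value = EXW price + inland to port + export clearance + origin terminal + freight + insurance = 56046.74 + 1573.40 + 426.69 + 873.72 + 9170.30 + 483.56 = 68574.41
Import duty = 68574.41 × 19% = 13029.14
Buyer bears (B): 1573.40 + 426.69 + 873.72 + 9170.30 + 483.56 + 662.30 + 381.48 + 1026.60 = 14598.05
Landed cost (B) = invoice 56046.74 + 14598.05 + duty 13029.14 = 83673.93
Difference = |80607.02 − 83673.93| = 3066.91

Supplier A is cheaper by SGD 3066.91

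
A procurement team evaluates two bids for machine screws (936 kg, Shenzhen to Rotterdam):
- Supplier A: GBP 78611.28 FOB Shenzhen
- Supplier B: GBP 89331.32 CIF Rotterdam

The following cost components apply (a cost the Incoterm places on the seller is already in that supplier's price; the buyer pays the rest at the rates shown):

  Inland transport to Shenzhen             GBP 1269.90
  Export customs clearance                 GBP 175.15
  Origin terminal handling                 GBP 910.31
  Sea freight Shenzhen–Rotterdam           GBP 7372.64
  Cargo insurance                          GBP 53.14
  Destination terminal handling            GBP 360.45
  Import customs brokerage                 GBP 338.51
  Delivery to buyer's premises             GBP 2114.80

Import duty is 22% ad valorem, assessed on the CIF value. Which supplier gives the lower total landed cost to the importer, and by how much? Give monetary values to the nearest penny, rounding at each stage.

Supplier A (FOB):
CIF value = FOB price + freight + insurance = 78611.28 + 7372.64 + 53.14 = 86037.06
Import duty = 86037.06 × 22% = 18928.15
Buyer bears (A): 7372.64 + 53.14 + 360.45 + 338.51 + 2114.80 = 10239.54
Landed cost (A) = invoice 78611.28 + 10239.54 + duty 18928.15 = 107778.97
Supplier B (CIF):
The CIF price already equals the CIF value: 89331.32
Import duty = 89331.32 × 22% = 19652.89
Buyer bears (B): 360.45 + 338.51 + 2114.80 = 2813.76
Landed cost (B) = invoice 89331.32 + 2813.76 + duty 19652.89 = 111797.97
Difference = |107778.97 − 111797.97| = 4019.00

Supplier A is cheaper by GBP 4019.00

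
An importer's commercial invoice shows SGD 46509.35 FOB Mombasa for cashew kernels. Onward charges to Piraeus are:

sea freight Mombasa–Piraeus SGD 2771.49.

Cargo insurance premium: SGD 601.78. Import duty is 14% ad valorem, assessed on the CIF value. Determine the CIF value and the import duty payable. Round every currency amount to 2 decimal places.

CIF = FOB price + freight + insurance
CIF = 46509.35 + 2771.49 + 601.78 = 49882.62
Import duty = 49882.62 × 14% = 6983.57

CIF value: SGD 49882.62; import duty: SGD 6983.57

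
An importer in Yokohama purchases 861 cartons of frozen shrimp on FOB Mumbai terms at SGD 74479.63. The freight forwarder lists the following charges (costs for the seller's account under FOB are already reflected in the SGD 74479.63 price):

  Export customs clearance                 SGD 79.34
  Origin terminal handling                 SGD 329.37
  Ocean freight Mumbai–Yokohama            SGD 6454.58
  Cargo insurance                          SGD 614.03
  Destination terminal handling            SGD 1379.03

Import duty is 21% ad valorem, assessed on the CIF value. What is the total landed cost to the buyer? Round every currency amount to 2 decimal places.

FOB: the seller bears costs until goods are on board at the origin port; the buyer bears freight, insurance and all costs thereafter.
Already in the invoice (seller's account under FOB): export clearance, origin terminal — exclude.
CIF value = FOB price + freight + insurance = 74479.63 + 6454.58 + 614.03 = 81548.24
Import duty = 81548.24 × 21% = 17125.13
Buyer bears: freight 6454.58 + insurance 614.03 + destination terminal 1379.03 + duty 17125.13 = 25572.77
Landed cost = invoice 74479.63 + 25572.77 = 100052.40

Total landed cost: SGD 100052.40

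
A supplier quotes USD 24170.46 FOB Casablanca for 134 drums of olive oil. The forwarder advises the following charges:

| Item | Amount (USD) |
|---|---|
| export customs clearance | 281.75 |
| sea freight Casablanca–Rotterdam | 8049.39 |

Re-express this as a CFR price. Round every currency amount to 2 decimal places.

Not relevant to the conversion: export clearance — on the seller under both FOB and CFR; already in the FOB price and stays in the CFR price.
From FOB to CFR, the seller additionally bears: freight.
CFR price = 24170.46 + 8049.39 = 32219.85

CFR price: USD 32219.85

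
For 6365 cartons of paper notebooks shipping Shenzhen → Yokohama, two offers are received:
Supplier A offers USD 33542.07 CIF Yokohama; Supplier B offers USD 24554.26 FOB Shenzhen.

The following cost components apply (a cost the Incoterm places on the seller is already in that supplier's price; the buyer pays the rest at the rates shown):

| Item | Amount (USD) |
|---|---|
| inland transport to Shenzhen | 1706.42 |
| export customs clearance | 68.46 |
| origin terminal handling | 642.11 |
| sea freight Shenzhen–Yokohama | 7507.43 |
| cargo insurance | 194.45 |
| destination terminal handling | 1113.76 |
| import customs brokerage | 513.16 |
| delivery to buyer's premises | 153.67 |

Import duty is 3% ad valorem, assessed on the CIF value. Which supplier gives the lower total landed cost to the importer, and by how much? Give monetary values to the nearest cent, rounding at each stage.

Supplier B is cheaper by USD 1324.51

Supplier A (CIF):
The CIF price already equals the CIF value: 33542.07
Import duty = 33542.07 × 3% = 1006.26
Buyer bears (A): 1113.76 + 513.16 + 153.67 = 1780.59
Landed cost (A) = invoice 33542.07 + 1780.59 + duty 1006.26 = 36328.92
Supplier B (FOB):
CIF value = FOB price + freight + insurance = 24554.26 + 7507.43 + 194.45 = 32256.14
Import duty = 32256.14 × 3% = 967.68
Buyer bears (B): 7507.43 + 194.45 + 1113.76 + 513.16 + 153.67 = 9482.47
Landed cost (B) = invoice 24554.26 + 9482.47 + duty 967.68 = 35004.41
Difference = |36328.92 − 35004.41| = 1324.51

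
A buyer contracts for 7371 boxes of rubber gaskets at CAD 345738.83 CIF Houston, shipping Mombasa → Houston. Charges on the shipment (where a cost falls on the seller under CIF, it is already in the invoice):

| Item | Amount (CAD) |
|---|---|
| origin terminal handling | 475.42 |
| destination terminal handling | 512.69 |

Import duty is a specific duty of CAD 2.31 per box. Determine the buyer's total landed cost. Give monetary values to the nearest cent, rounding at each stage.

CIF: the seller pays costs through ocean freight and marine insurance to the destination port.
Already in the invoice (seller's account under CIF): origin terminal — exclude.
The CIF price already equals the CIF value: 345738.83
Import duty = 7371 × 2.31 = 17027.01
Buyer bears: destination terminal 512.69 + duty 17027.01 = 17539.70
Landed cost = invoice 345738.83 + 17539.70 = 363278.53

Total landed cost: CAD 363278.53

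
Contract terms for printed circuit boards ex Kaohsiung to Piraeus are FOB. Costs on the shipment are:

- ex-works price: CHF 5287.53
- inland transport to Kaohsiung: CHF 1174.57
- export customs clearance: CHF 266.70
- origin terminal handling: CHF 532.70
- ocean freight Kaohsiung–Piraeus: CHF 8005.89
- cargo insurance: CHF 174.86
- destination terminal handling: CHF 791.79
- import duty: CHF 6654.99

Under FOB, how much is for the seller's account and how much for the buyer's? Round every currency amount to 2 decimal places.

Seller: CHF 7261.50; buyer: CHF 15627.53

FOB: the seller bears costs until goods are on board at the origin port; the buyer bears freight, insurance and all costs thereafter.
Seller's account: goods 5287.53 + inland to port 1174.57 + export clearance 266.70 + origin terminal 532.70 = 7261.50
Buyer's account: freight 8005.89 + insurance 174.86 + destination terminal 791.79 + duty 6654.99 = 15627.53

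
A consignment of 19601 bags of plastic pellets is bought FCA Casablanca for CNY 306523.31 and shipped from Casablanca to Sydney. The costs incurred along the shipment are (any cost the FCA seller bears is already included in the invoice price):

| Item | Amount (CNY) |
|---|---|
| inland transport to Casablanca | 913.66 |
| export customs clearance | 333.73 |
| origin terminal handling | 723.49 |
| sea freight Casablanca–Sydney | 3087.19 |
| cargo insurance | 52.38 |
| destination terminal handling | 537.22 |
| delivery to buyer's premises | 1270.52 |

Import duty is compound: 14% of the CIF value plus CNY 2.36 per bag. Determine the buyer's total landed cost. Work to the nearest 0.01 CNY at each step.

Total landed cost: CNY 401906.56

FCA: the seller delivers export-cleared goods to the carrier; the buyer bears costs from that point.
Already in the invoice (seller's account under FCA): inland to port, export clearance — exclude.
CIF value = FCA price + origin terminal + freight + insurance = 306523.31 + 723.49 + 3087.19 + 52.38 = 310386.37
Ad valorem component: 310386.37 × 14% = 43454.09
Specific component: 19601 × 2.36 = 46258.36
Import duty = 43454.09 + 46258.36 = 89712.45
Buyer bears: origin terminal 723.49 + freight 3087.19 + insurance 52.38 + destination terminal 537.22 + delivery 1270.52 + duty 89712.45 = 95383.25
Landed cost = invoice 306523.31 + 95383.25 = 401906.56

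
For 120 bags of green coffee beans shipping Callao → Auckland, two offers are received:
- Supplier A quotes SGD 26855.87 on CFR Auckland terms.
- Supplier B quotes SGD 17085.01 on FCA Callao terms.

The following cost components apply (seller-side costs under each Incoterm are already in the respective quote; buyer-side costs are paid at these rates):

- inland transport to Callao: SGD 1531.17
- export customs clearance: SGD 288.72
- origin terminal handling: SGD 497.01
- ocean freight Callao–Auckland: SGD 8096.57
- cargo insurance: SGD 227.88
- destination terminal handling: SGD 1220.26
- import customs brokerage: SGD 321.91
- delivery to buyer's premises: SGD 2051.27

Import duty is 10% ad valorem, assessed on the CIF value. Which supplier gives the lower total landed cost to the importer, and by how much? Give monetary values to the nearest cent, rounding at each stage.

Supplier A (CFR):
CIF value = CFR price + insurance = 26855.87 + 227.88 = 27083.75
Import duty = 27083.75 × 10% = 2708.38
Buyer bears (A): 227.88 + 1220.26 + 321.91 + 2051.27 = 3821.32
Landed cost (A) = invoice 26855.87 + 3821.32 + duty 2708.38 = 33385.57
Supplier B (FCA):
CIF value = FCA price + origin terminal + freight + insurance = 17085.01 + 497.01 + 8096.57 + 227.88 = 25906.47
Import duty = 25906.47 × 10% = 2590.65
Buyer bears (B): 497.01 + 8096.57 + 227.88 + 1220.26 + 321.91 + 2051.27 = 12414.90
Landed cost (B) = invoice 17085.01 + 12414.90 + duty 2590.65 = 32090.56
Difference = |33385.57 − 32090.56| = 1295.01

Supplier B is cheaper by SGD 1295.01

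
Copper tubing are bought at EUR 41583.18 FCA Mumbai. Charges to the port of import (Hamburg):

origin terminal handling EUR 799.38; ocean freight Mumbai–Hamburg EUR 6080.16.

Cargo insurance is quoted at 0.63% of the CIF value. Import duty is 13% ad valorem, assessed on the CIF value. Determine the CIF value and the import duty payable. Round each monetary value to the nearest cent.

CIF value: EUR 48769.97; import duty: EUR 6340.10

Let C be the CIF value. C = FCA price + pre-shipment costs + freight + 0.63% × C
C − 0.63% × C = 41583.18 + 799.38 + 6080.16
0.9937 × C = 48462.72
C = 48462.72 / 0.9937 = 48769.97
Insurance premium = 0.63% × 48769.97 = 307.25
Import duty = 48769.97 × 13% = 6340.10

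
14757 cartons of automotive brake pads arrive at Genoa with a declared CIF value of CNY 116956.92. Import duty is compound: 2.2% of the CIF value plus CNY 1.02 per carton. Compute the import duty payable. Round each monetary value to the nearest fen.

Import duty: CNY 17625.19

Ad valorem component: 116956.92 × 2.2% = 2573.05
Specific component: 14757 × 1.02 = 15052.14
Import duty = 2573.05 + 15052.14 = 17625.19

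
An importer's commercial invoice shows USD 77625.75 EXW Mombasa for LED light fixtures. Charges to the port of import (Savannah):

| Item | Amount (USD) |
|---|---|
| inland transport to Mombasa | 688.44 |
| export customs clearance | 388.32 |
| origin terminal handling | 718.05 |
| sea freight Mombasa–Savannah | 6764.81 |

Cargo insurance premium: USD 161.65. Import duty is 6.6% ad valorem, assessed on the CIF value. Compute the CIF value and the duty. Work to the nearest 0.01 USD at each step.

CIF value: USD 86347.02; import duty: USD 5698.90

CIF = EXW price + pre-shipment costs + freight + insurance
CIF = 77625.75 + 688.44 + 388.32 + 718.05 + 6764.81 + 161.65 = 86347.02
Import duty = 86347.02 × 6.6% = 5698.90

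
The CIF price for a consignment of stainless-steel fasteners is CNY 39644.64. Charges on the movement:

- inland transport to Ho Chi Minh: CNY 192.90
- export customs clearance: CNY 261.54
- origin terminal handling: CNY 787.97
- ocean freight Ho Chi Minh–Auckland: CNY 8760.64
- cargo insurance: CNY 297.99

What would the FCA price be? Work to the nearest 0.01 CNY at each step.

Not relevant to the conversion: inland to port, export clearance — on the seller under both CIF and FCA; already in the CIF price and stays in the FCA price.
From CIF to FCA, the seller no longer bears: origin terminal, freight, insurance.
FCA price = 39644.64 − 787.97 − 8760.64 − 297.99 = 29798.04

FCA price: CNY 29798.04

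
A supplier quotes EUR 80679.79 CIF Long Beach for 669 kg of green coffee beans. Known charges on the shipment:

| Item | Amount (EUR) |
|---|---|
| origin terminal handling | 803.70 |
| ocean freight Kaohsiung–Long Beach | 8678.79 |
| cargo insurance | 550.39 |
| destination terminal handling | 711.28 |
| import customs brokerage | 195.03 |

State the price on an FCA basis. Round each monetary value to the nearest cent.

FCA price: EUR 70646.91

Not relevant to the conversion: brokerage, destination terminal — on the buyer under both terms; not part of either seller's price.
From CIF to FCA, the seller no longer bears: origin terminal, freight, insurance.
FCA price = 80679.79 − 803.70 − 8678.79 − 550.39 = 70646.91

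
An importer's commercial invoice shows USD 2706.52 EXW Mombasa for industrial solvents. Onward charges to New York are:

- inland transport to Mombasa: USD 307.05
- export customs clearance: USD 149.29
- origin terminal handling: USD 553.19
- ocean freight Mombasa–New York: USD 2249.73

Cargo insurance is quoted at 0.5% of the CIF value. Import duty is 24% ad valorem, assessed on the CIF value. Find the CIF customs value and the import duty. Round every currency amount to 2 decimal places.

CIF value: USD 5995.76; import duty: USD 1438.98

Let C be the CIF value. C = EXW price + pre-shipment costs + freight + 0.5% × C
C − 0.5% × C = 2706.52 + 307.05 + 149.29 + 553.19 + 2249.73
0.995 × C = 5965.78
C = 5965.78 / 0.995 = 5995.76
Insurance premium = 0.5% × 5995.76 = 29.98
Import duty = 5995.76 × 24% = 1438.98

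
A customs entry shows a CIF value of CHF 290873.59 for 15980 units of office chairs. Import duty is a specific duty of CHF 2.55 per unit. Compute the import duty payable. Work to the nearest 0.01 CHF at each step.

Import duty = 15980 × 2.55 = 40749.00

Import duty: CHF 40749.00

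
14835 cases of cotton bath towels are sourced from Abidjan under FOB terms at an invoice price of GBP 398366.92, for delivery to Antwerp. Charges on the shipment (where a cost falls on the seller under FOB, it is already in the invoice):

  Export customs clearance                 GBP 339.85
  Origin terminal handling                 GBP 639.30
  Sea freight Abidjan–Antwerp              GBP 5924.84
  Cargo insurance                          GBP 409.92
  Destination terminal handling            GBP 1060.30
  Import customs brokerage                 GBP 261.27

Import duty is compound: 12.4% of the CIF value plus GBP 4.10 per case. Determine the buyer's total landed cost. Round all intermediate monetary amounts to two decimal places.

Total landed cost: GBP 517029.76

FOB: the seller bears costs until goods are on board at the origin port; the buyer bears freight, insurance and all costs thereafter.
Already in the invoice (seller's account under FOB): export clearance, origin terminal — exclude.
CIF value = FOB price + freight + insurance = 398366.92 + 5924.84 + 409.92 = 404701.68
Ad valorem component: 404701.68 × 12.4% = 50183.01
Specific component: 14835 × 4.10 = 60823.50
Import duty = 50183.01 + 60823.50 = 111006.51
Buyer bears: freight 5924.84 + insurance 409.92 + destination terminal 1060.30 + brokerage 261.27 + duty 111006.51 = 118662.84
Landed cost = invoice 398366.92 + 118662.84 = 517029.76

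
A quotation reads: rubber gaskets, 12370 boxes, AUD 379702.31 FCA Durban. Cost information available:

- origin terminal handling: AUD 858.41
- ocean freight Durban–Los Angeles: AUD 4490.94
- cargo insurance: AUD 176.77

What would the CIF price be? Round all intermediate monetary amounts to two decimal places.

CIF price: AUD 385228.43

From FCA to CIF, the seller additionally bears: origin terminal, freight, insurance.
CIF price = 379702.31 + 858.41 + 4490.94 + 176.77 = 385228.43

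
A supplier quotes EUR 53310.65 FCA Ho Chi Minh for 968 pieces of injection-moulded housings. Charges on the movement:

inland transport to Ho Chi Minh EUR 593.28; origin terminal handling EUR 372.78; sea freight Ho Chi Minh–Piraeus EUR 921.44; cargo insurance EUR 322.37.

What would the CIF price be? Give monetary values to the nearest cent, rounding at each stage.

CIF price: EUR 54927.24

Not relevant to the conversion: inland to port — on the seller under both FCA and CIF; already in the FCA price and stays in the CIF price.
From FCA to CIF, the seller additionally bears: origin terminal, freight, insurance.
CIF price = 53310.65 + 372.78 + 921.44 + 322.37 = 54927.24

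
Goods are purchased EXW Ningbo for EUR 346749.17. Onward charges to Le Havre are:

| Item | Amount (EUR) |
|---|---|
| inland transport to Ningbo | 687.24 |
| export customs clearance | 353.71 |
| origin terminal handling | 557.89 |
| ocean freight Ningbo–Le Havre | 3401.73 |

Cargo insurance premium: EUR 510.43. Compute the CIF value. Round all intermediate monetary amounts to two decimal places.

CIF = EXW price + pre-shipment costs + freight + insurance
CIF = 346749.17 + 687.24 + 353.71 + 557.89 + 3401.73 + 510.43 = 352260.17

CIF value: EUR 352260.17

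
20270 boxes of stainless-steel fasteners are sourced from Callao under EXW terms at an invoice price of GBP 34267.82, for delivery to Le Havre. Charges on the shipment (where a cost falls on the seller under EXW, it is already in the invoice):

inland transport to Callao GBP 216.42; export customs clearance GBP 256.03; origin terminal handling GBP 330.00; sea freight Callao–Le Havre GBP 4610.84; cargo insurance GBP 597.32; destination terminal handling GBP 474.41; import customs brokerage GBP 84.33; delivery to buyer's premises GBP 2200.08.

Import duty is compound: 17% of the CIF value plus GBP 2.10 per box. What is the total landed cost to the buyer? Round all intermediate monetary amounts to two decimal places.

EXW: the seller makes goods available at their premises; the buyer bears all onward costs.
CIF value = EXW price + inland to port + export clearance + origin terminal + freight + insurance = 34267.82 + 216.42 + 256.03 + 330.00 + 4610.84 + 597.32 = 40278.43
Ad valorem component: 40278.43 × 17% = 6847.33
Specific component: 20270 × 2.10 = 42567.00
Import duty = 6847.33 + 42567.00 = 49414.33
Buyer bears: inland to port 216.42 + export clearance 256.03 + origin terminal 330.00 + freight 4610.84 + insurance 597.32 + destination terminal 474.41 + brokerage 84.33 + delivery 2200.08 + duty 49414.33 = 58183.76
Landed cost = invoice 34267.82 + 58183.76 = 92451.58

Total landed cost: GBP 92451.58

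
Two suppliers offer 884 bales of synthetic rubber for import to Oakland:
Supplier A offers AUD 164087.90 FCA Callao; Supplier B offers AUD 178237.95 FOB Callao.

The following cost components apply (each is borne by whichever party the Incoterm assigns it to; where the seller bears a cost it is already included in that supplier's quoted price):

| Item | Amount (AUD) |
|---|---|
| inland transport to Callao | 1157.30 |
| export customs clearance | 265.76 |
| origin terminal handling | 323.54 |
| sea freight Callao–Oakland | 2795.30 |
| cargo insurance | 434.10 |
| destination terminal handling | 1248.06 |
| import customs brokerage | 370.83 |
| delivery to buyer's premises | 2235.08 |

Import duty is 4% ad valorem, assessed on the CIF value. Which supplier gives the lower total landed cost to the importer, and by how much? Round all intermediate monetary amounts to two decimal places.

Supplier A (FCA):
CIF value = FCA price + origin terminal + freight + insurance = 164087.90 + 323.54 + 2795.30 + 434.10 = 167640.84
Import duty = 167640.84 × 4% = 6705.63
Buyer bears (A): 323.54 + 2795.30 + 434.10 + 1248.06 + 370.83 + 2235.08 = 7406.91
Landed cost (A) = invoice 164087.90 + 7406.91 + duty 6705.63 = 178200.44
Supplier B (FOB):
CIF value = FOB price + freight + insurance = 178237.95 + 2795.30 + 434.10 = 181467.35
Import duty = 181467.35 × 4% = 7258.69
Buyer bears (B): 2795.30 + 434.10 + 1248.06 + 370.83 + 2235.08 = 7083.37
Landed cost (B) = invoice 178237.95 + 7083.37 + duty 7258.69 = 192580.01
Difference = |178200.44 − 192580.01| = 14379.57

Supplier A is cheaper by AUD 14379.57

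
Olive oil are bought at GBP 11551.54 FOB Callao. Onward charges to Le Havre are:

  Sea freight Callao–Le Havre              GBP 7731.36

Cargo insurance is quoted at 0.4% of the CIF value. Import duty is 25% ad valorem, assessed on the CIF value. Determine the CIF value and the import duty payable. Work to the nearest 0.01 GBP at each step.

CIF value: GBP 19360.34; import duty: GBP 4840.09

Let C be the CIF value. C = FOB price + freight + 0.4% × C
C − 0.4% × C = 11551.54 + 7731.36
0.996 × C = 19282.90
C = 19282.90 / 0.996 = 19360.34
Insurance premium = 0.4% × 19360.34 = 77.44
Import duty = 19360.34 × 25% = 4840.09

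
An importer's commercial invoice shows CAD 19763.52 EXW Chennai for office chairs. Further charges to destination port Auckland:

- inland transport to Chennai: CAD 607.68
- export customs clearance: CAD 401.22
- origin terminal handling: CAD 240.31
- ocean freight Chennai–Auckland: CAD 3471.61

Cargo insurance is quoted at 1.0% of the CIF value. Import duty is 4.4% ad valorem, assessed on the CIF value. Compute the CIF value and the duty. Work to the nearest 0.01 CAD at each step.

Let C be the CIF value. C = EXW price + pre-shipment costs + freight + 1.0% × C
C − 1.0% × C = 19763.52 + 607.68 + 401.22 + 240.31 + 3471.61
0.99 × C = 24484.34
C = 24484.34 / 0.99 = 24731.66
Insurance premium = 1.0% × 24731.66 = 247.32
Import duty = 24731.66 × 4.4% = 1088.19

CIF value: CAD 24731.66; import duty: CAD 1088.19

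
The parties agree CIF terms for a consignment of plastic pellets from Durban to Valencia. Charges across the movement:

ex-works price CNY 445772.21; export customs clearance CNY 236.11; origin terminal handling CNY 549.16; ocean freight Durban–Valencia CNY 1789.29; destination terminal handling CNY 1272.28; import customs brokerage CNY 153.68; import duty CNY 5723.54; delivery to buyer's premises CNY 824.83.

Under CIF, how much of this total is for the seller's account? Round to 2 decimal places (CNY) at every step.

CIF: the seller pays costs through ocean freight and marine insurance to the destination port.
Seller's account: goods 445772.21 + export clearance 236.11 + origin terminal 549.16 + freight 1789.29 = 448346.77
Buyer's account: destination terminal 1272.28 + brokerage 153.68 + duty 5723.54 + delivery 824.83 = 7974.33

Seller's account: CNY 448346.77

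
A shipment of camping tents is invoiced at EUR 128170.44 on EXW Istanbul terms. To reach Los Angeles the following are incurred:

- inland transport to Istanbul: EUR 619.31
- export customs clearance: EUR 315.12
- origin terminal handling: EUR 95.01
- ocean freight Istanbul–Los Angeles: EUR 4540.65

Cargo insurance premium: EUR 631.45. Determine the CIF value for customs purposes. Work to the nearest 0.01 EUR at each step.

CIF value: EUR 134371.98

CIF = EXW price + pre-shipment costs + freight + insurance
CIF = 128170.44 + 619.31 + 315.12 + 95.01 + 4540.65 + 631.45 = 134371.98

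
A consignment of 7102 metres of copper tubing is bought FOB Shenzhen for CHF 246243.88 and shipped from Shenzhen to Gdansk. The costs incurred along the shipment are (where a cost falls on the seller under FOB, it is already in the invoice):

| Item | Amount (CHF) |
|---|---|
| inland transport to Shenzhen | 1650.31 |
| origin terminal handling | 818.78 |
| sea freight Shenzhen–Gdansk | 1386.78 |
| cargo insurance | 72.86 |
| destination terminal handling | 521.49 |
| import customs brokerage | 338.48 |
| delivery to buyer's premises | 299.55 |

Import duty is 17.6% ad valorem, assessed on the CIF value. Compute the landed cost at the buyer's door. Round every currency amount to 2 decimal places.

FOB: the seller bears costs until goods are on board at the origin port; the buyer bears freight, insurance and all costs thereafter.
Already in the invoice (seller's account under FOB): inland to port, origin terminal — exclude.
CIF value = FOB price + freight + insurance = 246243.88 + 1386.78 + 72.86 = 247703.52
Import duty = 247703.52 × 17.6% = 43595.82
Buyer bears: freight 1386.78 + insurance 72.86 + destination terminal 521.49 + brokerage 338.48 + delivery 299.55 + duty 43595.82 = 46214.98
Landed cost = invoice 246243.88 + 46214.98 = 292458.86

Total landed cost: CHF 292458.86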